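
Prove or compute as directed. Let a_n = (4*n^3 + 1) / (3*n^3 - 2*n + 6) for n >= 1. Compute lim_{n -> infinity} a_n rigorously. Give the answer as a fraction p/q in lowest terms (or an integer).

Divide numerator and denominator by n^3, the highest power:
numerator / n^3 = 4 + n^(-3)
denominator / n^3 = 3 - 2/n^2 + 6/n^3
As n -> infinity, all terms of the form c/n^k (k >= 1) tend to 0.
So numerator / n^3 -> 4 and denominator / n^3 -> 3.
Therefore lim a_n = 4/3.

4/3


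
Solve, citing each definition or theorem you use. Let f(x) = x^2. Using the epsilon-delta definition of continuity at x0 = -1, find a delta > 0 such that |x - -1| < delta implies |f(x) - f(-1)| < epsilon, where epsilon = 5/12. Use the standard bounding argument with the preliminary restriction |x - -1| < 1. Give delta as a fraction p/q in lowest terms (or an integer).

Factor: |x^2 - (-1)^2| = |x - -1| * |x + -1|.
Impose |x - -1| < 1 first. Then |x + -1| = |(x - -1) + 2*(-1)| <= |x - -1| + 2*|-1| < 1 + 2 = 3.
So |x^2 - (-1)^2| < delta * 3.
We need delta * 3 <= 5/12, i.e. delta <= 5/12/3 = 5/36.
Since 5/36 < 1, this is tighter than 1; take delta = 5/36.
So delta = 5/36 works.

5/36


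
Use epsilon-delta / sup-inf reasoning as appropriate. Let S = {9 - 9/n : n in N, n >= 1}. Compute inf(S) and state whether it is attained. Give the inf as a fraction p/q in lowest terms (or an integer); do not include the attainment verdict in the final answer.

Analysis:
- Values: 0, 9/2, 6, 27/4, ... strictly increasing.
- Minimum is 0 (n=1); inf = 0 (attained).
- 9 - 9/n -> 9 from below; sup = 9, not attained.
Conclusion: inf(S) = 0, attained in S.

0


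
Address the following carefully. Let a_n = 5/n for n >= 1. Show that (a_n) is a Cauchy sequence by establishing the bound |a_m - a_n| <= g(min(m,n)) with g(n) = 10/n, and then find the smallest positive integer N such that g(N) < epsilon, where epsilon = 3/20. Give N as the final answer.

For any m, n >= 1, by the triangle inequality:
|a_m - a_n| = |5/m - 5/n| <= 5*1/m + 5*1/n <= 10/min(m,n).
So g(n) = 10/n bounds the Cauchy difference. Since g(n) -> 0, (a_n) is Cauchy.
Now solve g(N) < 3/20: 10/N < 3/20 <=> N > 10 / (3/20) = 200/3.
The smallest integer strictly greater than 200/3 is N = 67.
Check: g(67) = 10/67 = 10/67 < 3/20; g(66) = 5/33 >= 3/20. So N = 67.

67


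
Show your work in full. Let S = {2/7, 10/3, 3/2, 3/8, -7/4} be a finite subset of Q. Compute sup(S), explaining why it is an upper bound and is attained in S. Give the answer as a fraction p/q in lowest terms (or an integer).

S is finite, so sup(S) = max(S).
Sorted decreasing:
10/3, 3/2, 3/8, 2/7, -7/4
The extremum is 10/3.
For every x in S, x <= 10/3. And 10/3 is in S, so it is attained.
Therefore sup(S) = 10/3.

10/3


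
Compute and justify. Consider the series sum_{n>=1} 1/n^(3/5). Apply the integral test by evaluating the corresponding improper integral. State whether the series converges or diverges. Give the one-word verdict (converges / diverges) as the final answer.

Let f(x) = x^(-3/5). Then f is positive, continuous, and decreasing on [1, infinity), so the integral test applies.
Compute the improper integral int_{1}^infinity f(x) dx:
  antiderivative F(x) = 5*x^(2/5)/2.
  As x -> infinity, F(x) -> infinity (since p = 3/5 < 1).
  So the integral diverges. By the integral test, the series diverges.

diverges


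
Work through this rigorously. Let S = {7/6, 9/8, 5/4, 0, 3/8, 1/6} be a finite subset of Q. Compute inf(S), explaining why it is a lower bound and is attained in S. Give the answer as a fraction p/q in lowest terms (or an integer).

S is finite, so inf(S) = min(S).
Sorted increasing:
0, 1/6, 3/8, 9/8, 7/6, 5/4
The extremum is 0.
For every x in S, x >= 0. And 0 is in S, so it is attained.
Therefore inf(S) = 0.

0


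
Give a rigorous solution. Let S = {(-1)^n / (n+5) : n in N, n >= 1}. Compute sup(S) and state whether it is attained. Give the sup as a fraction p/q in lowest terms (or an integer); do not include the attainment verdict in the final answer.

Analysis:
- Values: -1/6, 1/7, -1/8, 1/9, -1/10, ...
- Positive terms (even n): 1/(2+5), 1/(4+5), ... decreasing -> max = 1/7 (n=2).
- Negative terms (odd n): -1/(1+5), -1/(3+5), ... increasing -> min = -1/6 (n=1).
- So sup = 1/7 (attained at n=2); inf = -1/6 (attained at n=1).
Conclusion: sup(S) = 1/7, attained in S.

1/7


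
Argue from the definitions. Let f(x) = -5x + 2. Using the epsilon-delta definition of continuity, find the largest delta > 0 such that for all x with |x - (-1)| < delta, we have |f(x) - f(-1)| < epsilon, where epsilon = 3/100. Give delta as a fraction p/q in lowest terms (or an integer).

We compute f(-1) = -5*(-1) + 2 = 7.
|f(x) - f(-1)| = |-5x + 2 - (7)| = |-5(x - (-1))| = 5|x - (-1)|.
We need 5|x - (-1)| < 3/100, i.e. |x - (-1)| < 3/100 / 5 = 3/500.
So any delta <= 3/500 works. Conversely, if delta > 3/500, then x = -1 + 3/500 satisfies |x - (-1)| = 3/500 < delta but |f(x) - f(-1)| = 5 * 3/500 = 3/100, which is not < 3/100; so no larger delta works.
Hence the largest such delta is 3/500.

3/500


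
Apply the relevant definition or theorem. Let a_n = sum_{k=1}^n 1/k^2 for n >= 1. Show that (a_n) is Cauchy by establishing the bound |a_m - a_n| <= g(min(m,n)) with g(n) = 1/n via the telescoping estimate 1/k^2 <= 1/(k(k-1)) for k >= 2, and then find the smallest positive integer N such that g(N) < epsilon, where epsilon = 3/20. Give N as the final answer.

For m > n >= 1: |a_m - a_n| = sum_{k=n+1}^m 1/k^2.
Use 1/k^2 <= 1/(k(k-1)) = 1/(k-1) - 1/k for k >= 2:
sum_{k=n+1}^m 1/k^2 <= sum_{k=n+1}^m (1/(k-1) - 1/k) = 1/n - 1/m <= 1/n.
By symmetry the same bound holds with n,m swapped, so |a_m - a_n| <= 1/min(m,n) = g(min(m,n)). Since g(n) -> 0, (a_n) is Cauchy.
Now solve g(N) < 3/20: 1/N < 3/20 <=> N > 1/(3/20) = 20/3.
The smallest integer strictly greater than 20/3 is N = 7.
Check: g(7) = 1/7 < 3/20; g(6) = 1/6 >= 3/20. So N = 7.

7


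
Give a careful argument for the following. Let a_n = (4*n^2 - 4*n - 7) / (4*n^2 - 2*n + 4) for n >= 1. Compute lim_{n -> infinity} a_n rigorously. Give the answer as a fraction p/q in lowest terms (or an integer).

Divide numerator and denominator by n^2, the highest power:
numerator / n^2 = 4 - 4/n - 7/n^2
denominator / n^2 = 4 - 2/n + 4/n^2
As n -> infinity, all terms of the form c/n^k (k >= 1) tend to 0.
So numerator / n^2 -> 4 and denominator / n^2 -> 4.
Therefore lim a_n = 1.

1


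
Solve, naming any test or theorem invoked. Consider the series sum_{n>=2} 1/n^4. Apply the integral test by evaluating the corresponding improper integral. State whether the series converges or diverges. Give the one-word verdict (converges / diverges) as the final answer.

Let f(x) = x^(-4). Then f is positive, continuous, and decreasing on [2, infinity), so the integral test applies.
Compute the improper integral int_{2}^infinity f(x) dx:
  antiderivative F(x) = -1/(3*x^3).
  As x -> infinity, F(x) -> 0 (since p = 4 > 1).
  So int = F(infinity) - F(2) = 0 - (-1/24) = 1/24.
  Finite, so by the integral test, the series converges.

converges


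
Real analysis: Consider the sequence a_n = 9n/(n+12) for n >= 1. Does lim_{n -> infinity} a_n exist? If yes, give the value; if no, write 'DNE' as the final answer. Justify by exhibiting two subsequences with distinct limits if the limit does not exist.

Examine the behaviour of a_n along subsequences.
Even-n subsequence a_{2k} = 9(2k)/(2k+12) -> 9. Odd-n subsequence a_{2k+1} = 9(2k+1)/(2k+13) -> 9. Both tend to 9, which suggests the limit is 9; verify directly.
|a_n - 9| = |9n - 9(n+12)| / (n+12) = 108/(n+12) < 108/n for every n >= 1.
Given epsilon > 0, choose a positive integer N > 108/epsilon. Then for all n >= N, |a_n - 9| < 108/n <= 108/N < epsilon.
So by the definition of the limit, lim a_n exists and equals 9.

9


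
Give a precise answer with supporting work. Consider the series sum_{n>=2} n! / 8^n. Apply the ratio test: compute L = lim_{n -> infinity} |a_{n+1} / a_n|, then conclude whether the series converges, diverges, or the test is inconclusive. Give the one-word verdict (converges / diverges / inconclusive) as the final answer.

Let a_n denote the general term. Form the ratio a_{n+1}/a_n and simplify:
a_{n+1}/a_n = n/8 + 1/8
Take the limit as n -> infinity: L = infinity.
Since L = infinity > 1 (or L = infinity), the ratio test implies the series diverges.

diverges


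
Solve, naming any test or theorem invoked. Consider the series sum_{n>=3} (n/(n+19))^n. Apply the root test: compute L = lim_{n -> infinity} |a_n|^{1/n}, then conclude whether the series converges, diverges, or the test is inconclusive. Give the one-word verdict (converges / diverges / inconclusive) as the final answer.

Let a_n denote the general term. Form |a_n|^(1/n) and simplify:
|a_n|^(1/n) = n/(n + 19)
Take the limit as n -> infinity: L = 1.
Since L = 1, the root test is inconclusive. (In fact a_n = (n/(n+19))^n -> e^(-19) != 0, so the nth-term test shows divergence; but the root test itself gives no conclusion.)

inconclusive


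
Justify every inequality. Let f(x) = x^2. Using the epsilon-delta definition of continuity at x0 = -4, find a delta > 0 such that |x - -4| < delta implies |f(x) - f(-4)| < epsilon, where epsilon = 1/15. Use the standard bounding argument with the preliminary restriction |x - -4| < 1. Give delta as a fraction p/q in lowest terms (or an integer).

Factor: |x^2 - (-4)^2| = |x - -4| * |x + -4|.
Impose |x - -4| < 1 first. Then |x + -4| = |(x - -4) + 2*(-4)| <= |x - -4| + 2*|-4| < 1 + 8 = 9.
So |x^2 - (-4)^2| < delta * 9.
We need delta * 9 <= 1/15, i.e. delta <= 1/15/9 = 1/135.
Since 1/135 < 1, this is tighter than 1; take delta = 1/135.
So delta = 1/135 works.

1/135


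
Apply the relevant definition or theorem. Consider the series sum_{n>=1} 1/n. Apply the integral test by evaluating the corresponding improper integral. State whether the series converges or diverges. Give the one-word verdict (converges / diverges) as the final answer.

Let f(x) = 1/x. Then f is positive, continuous, and decreasing on [1, infinity), so the integral test applies.
Compute the improper integral int_{1}^infinity f(x) dx:
  antiderivative F(x) = log(x).
  As x -> infinity, log(x) -> infinity.
  So int = infinity - log(1) = infinity. By the integral test, the series diverges.

diverges


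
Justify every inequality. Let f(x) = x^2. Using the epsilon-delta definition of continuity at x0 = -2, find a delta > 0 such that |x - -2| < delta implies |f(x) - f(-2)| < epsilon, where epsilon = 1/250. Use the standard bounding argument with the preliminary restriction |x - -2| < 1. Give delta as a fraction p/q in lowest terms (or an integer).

Factor: |x^2 - (-2)^2| = |x - -2| * |x + -2|.
Impose |x - -2| < 1 first. Then |x + -2| = |(x - -2) + 2*(-2)| <= |x - -2| + 2*|-2| < 1 + 4 = 5.
So |x^2 - (-2)^2| < delta * 5.
We need delta * 5 <= 1/250, i.e. delta <= 1/250/5 = 1/1250.
Since 1/1250 < 1, this is tighter than 1; take delta = 1/1250.
So delta = 1/1250 works.

1/1250


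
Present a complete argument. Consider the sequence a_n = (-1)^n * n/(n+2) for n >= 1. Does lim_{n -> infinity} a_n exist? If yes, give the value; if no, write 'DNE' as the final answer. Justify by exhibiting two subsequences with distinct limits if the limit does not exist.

Examine the behaviour of a_n along subsequences.
a_{2k} = 2k/(2k+2) -> 1. a_{2k+1} = -(2k+1)/(2k+3) -> -1.
Since these two subsequential limits are 1 and -1, distinct, the full sequence cannot converge (a convergent sequence has all subsequences tending to the same limit). So lim a_n does not exist.

DNE


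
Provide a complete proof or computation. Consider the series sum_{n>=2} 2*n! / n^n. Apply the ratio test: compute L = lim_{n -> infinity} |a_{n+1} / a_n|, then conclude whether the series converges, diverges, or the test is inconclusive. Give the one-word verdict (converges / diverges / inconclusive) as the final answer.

Let a_n denote the general term. Form the ratio a_{n+1}/a_n and simplify:
a_{n+1}/a_n = (n/(n + 1))^n
Take the limit as n -> infinity: L = exp(-1).
Since L = exp(-1) < 1, the ratio test implies the series converges.

converges


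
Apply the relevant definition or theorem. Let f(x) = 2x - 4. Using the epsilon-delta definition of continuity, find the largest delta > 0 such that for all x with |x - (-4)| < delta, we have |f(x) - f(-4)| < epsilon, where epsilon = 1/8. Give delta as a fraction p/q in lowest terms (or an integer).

We compute f(-4) = 2*(-4) - 4 = -12.
|f(x) - f(-4)| = |2x - 4 - (-12)| = |2(x - (-4))| = 2|x - (-4)|.
We need 2|x - (-4)| < 1/8, i.e. |x - (-4)| < 1/8 / 2 = 1/16.
So any delta <= 1/16 works. Conversely, if delta > 1/16, then x = -4 + 1/16 satisfies |x - (-4)| = 1/16 < delta but |f(x) - f(-4)| = 2 * 1/16 = 1/8, which is not < 1/8; so no larger delta works.
Hence the largest such delta is 1/16.

1/16


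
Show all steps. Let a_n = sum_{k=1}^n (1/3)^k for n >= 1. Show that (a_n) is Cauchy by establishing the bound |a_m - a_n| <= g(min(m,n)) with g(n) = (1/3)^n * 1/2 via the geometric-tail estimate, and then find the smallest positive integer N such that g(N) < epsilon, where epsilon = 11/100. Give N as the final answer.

For m > n >= 1: |a_m - a_n| = sum_{k=n+1}^m (1/3)^k < sum_{k=n+1}^infinity (1/3)^k = (1/3)^(n+1) / (1 - 1/3) = (1/3)^n * (1/3) * (3/2) = (1/3)^n * 1/2.
So g(n) = (1/3)^n / 2. Since g(n) -> 0, (a_n) is Cauchy.
Now solve g(N) < 11/100: (1/3)^N / 2 < 11/100 <=> 3^N > 1 / (2 * 11/100) = 50/11.
Check powers of 3: 3^1 = 3 <= 50/11, 3^2 = 9 > 50/11.
So the smallest such N is 2. Check: g(2) = 1/(2 * 9) = 1/18 < 11/100.

2


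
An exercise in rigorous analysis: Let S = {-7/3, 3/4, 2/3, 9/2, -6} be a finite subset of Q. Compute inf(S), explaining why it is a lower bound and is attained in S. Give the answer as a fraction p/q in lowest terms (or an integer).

S is finite, so inf(S) = min(S).
Sorted increasing:
-6, -7/3, 2/3, 3/4, 9/2
The extremum is -6.
For every x in S, x >= -6. And -6 is in S, so it is attained.
Therefore inf(S) = -6.

-6


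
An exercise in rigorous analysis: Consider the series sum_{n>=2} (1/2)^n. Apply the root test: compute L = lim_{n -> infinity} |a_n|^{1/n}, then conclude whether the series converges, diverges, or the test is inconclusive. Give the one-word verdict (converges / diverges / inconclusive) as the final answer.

Let a_n denote the general term. Form |a_n|^(1/n) and simplify:
|a_n|^(1/n) = 1/2
Take the limit as n -> infinity: L = 1/2.
Since L = 1/2 < 1, the root test implies convergence.

converges


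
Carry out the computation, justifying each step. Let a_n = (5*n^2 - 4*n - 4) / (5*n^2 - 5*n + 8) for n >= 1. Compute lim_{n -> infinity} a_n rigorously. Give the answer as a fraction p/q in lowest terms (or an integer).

Divide numerator and denominator by n^2, the highest power:
numerator / n^2 = 5 - 4/n - 4/n^2
denominator / n^2 = 5 - 5/n + 8/n^2
As n -> infinity, all terms of the form c/n^k (k >= 1) tend to 0.
So numerator / n^2 -> 5 and denominator / n^2 -> 5.
Therefore lim a_n = 1.

1


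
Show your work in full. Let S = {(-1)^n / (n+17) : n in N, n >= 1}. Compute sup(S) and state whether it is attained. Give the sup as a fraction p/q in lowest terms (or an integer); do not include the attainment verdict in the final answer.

Analysis:
- Values: -1/18, 1/19, -1/20, 1/21, -1/22, ...
- Positive terms (even n): 1/(2+17), 1/(4+17), ... decreasing -> max = 1/19 (n=2).
- Negative terms (odd n): -1/(1+17), -1/(3+17), ... increasing -> min = -1/18 (n=1).
- So sup = 1/19 (attained at n=2); inf = -1/18 (attained at n=1).
Conclusion: sup(S) = 1/19, attained in S.

1/19


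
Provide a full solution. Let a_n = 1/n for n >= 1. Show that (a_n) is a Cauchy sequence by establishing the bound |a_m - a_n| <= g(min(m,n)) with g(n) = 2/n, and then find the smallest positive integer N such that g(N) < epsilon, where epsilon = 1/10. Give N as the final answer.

For any m, n >= 1, by the triangle inequality:
|a_m - a_n| = |1/m - 1/n| <= 1/m + 1/n <= 2/min(m,n).
So g(n) = 2/n bounds the Cauchy difference. Since g(n) -> 0, (a_n) is Cauchy.
Now solve g(N) < 1/10: 2/N < 1/10 <=> N > 2 / (1/10) = 20.
The smallest integer strictly greater than 20 is N = 21.
Check: g(21) = 2/21 = 2/21 < 1/10; g(20) = 1/10 >= 1/10. So N = 21.

21


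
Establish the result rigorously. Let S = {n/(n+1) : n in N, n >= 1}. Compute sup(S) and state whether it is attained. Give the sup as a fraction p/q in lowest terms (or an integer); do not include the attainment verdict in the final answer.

Analysis:
- Values: 1/2, 2/3, 3/4, 4/5, ... strictly increasing.
- Minimum is 1/2 (n=1); inf = 1/2 (attained).
- n/(n+1) = 1 - 1/(n+1) -> 1 from below as n -> infinity, and never equals 1.
- So sup = 1 (not attained).
Conclusion: sup(S) = 1, not attained in S.

1


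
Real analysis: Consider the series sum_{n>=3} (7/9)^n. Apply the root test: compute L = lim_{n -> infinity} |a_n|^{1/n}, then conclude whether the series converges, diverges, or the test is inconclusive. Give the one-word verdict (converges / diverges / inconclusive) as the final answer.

Let a_n denote the general term. Form |a_n|^(1/n) and simplify:
|a_n|^(1/n) = 7/9
Take the limit as n -> infinity: L = 7/9.
Since L = 7/9 < 1, the root test implies convergence.

converges


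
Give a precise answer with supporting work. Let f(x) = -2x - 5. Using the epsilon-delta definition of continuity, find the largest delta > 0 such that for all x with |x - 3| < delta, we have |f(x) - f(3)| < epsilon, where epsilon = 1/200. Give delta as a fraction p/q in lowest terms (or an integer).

We compute f(3) = -2*(3) - 5 = -11.
|f(x) - f(3)| = |-2x - 5 - (-11)| = |-2(x - 3)| = 2|x - 3|.
We need 2|x - 3| < 1/200, i.e. |x - 3| < 1/200 / 2 = 1/400.
So any delta <= 1/400 works. Conversely, if delta > 1/400, then x = 3 + 1/400 satisfies |x - 3| = 1/400 < delta but |f(x) - f(3)| = 2 * 1/400 = 1/200, which is not < 1/200; so no larger delta works.
Hence the largest such delta is 1/400.

1/400


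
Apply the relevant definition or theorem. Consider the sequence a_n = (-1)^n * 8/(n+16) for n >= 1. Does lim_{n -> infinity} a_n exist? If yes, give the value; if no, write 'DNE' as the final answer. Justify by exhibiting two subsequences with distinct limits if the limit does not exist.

Examine the behaviour of a_n along subsequences.
Even-n subsequence a_{2k} = 8/(2k+16) -> 0. Odd-n subsequence a_{2k+1} = -8/(2k+17) -> 0. Both tend to 0, which suggests the limit is 0; verify directly.
|a_n - 0| = 8/(n+16) < 8/n for every n >= 1.
Given epsilon > 0, choose a positive integer N > 8/epsilon. Then for all n >= N, |a_n| < 8/n <= 8/N < epsilon.
So by the definition of the limit, lim a_n exists and equals 0.

0


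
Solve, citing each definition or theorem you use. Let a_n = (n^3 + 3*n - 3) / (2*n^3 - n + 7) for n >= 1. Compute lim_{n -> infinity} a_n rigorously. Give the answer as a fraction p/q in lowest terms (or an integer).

Divide numerator and denominator by n^3, the highest power:
numerator / n^3 = 1 + 3/n^2 - 3/n^3
denominator / n^3 = 2 - 1/n^2 + 7/n^3
As n -> infinity, all terms of the form c/n^k (k >= 1) tend to 0.
So numerator / n^3 -> 1 and denominator / n^3 -> 2.
Therefore lim a_n = 1/2.

1/2


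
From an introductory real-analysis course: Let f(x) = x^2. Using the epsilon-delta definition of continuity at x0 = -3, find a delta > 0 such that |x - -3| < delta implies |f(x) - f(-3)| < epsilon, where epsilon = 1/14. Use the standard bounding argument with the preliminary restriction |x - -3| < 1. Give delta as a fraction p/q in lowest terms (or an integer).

Factor: |x^2 - (-3)^2| = |x - -3| * |x + -3|.
Impose |x - -3| < 1 first. Then |x + -3| = |(x - -3) + 2*(-3)| <= |x - -3| + 2*|-3| < 1 + 6 = 7.
So |x^2 - (-3)^2| < delta * 7.
We need delta * 7 <= 1/14, i.e. delta <= 1/14/7 = 1/98.
Since 1/98 < 1, this is tighter than 1; take delta = 1/98.
So delta = 1/98 works.

1/98


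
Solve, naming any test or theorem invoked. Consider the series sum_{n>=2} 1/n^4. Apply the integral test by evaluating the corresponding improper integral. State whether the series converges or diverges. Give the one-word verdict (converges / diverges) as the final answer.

Let f(x) = x^(-4). Then f is positive, continuous, and decreasing on [2, infinity), so the integral test applies.
Compute the improper integral int_{2}^infinity f(x) dx:
  antiderivative F(x) = -1/(3*x^3).
  As x -> infinity, F(x) -> 0 (since p = 4 > 1).
  So int = F(infinity) - F(2) = 0 - (-1/24) = 1/24.
  Finite, so by the integral test, the series converges.

converges


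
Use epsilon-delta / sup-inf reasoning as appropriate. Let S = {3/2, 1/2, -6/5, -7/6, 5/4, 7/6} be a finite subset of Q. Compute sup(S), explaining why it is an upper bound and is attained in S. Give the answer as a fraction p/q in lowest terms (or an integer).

S is finite, so sup(S) = max(S).
Sorted decreasing:
3/2, 5/4, 7/6, 1/2, -7/6, -6/5
The extremum is 3/2.
For every x in S, x <= 3/2. And 3/2 is in S, so it is attained.
Therefore sup(S) = 3/2.

3/2


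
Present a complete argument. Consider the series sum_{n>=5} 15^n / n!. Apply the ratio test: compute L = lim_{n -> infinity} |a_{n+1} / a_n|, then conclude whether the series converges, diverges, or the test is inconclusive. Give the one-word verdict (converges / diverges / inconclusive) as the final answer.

Let a_n denote the general term. Form the ratio a_{n+1}/a_n and simplify:
a_{n+1}/a_n = 15/(n + 1)
Take the limit as n -> infinity: L = 0.
Since L = 0 < 1, the ratio test implies the series converges.

converges


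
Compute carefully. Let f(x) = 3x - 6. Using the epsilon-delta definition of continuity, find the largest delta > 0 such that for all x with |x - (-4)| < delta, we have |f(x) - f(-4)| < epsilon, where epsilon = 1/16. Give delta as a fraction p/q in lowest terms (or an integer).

We compute f(-4) = 3*(-4) - 6 = -18.
|f(x) - f(-4)| = |3x - 6 - (-18)| = |3(x - (-4))| = 3|x - (-4)|.
We need 3|x - (-4)| < 1/16, i.e. |x - (-4)| < 1/16 / 3 = 1/48.
So any delta <= 1/48 works. Conversely, if delta > 1/48, then x = -4 + 1/48 satisfies |x - (-4)| = 1/48 < delta but |f(x) - f(-4)| = 3 * 1/48 = 1/16, which is not < 1/16; so no larger delta works.
Hence the largest such delta is 1/48.

1/48


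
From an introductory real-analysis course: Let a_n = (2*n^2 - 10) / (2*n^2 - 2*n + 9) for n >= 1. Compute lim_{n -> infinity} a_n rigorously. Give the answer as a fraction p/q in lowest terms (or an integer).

Divide numerator and denominator by n^2, the highest power:
numerator / n^2 = 2 - 10/n^2
denominator / n^2 = 2 - 2/n + 9/n^2
As n -> infinity, all terms of the form c/n^k (k >= 1) tend to 0.
So numerator / n^2 -> 2 and denominator / n^2 -> 2.
Therefore lim a_n = 1.

1


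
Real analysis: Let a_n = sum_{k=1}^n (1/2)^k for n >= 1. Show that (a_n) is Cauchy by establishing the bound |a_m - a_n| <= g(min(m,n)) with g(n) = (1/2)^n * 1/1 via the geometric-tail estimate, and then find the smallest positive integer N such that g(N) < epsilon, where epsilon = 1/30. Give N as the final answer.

For m > n >= 1: |a_m - a_n| = sum_{k=n+1}^m (1/2)^k < sum_{k=n+1}^infinity (1/2)^k = (1/2)^(n+1) / (1 - 1/2) = (1/2)^n * (1/2) * (2/1) = (1/2)^n * 1/1.
So g(n) = (1/2)^n / 1. Since g(n) -> 0, (a_n) is Cauchy.
Now solve g(N) < 1/30: (1/2)^N / 1 < 1/30 <=> 2^N > 1 / (1 * 1/30) = 30.
Check powers of 2: 2^4 = 16 <= 30, 2^5 = 32 > 30.
So the smallest such N is 5. Check: g(5) = 1/(1 * 32) = 1/32 < 1/30.

5


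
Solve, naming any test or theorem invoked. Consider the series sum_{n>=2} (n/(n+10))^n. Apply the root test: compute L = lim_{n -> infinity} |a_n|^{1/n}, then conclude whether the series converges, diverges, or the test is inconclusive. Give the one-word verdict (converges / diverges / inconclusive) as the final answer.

Let a_n denote the general term. Form |a_n|^(1/n) and simplify:
|a_n|^(1/n) = n/(n + 10)
Take the limit as n -> infinity: L = 1.
Since L = 1, the root test is inconclusive. (In fact a_n = (n/(n+10))^n -> e^(-10) != 0, so the nth-term test shows divergence; but the root test itself gives no conclusion.)

inconclusive


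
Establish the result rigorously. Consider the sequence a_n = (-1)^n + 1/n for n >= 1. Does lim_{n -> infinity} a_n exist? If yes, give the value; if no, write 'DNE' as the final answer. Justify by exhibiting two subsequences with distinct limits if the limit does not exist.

Examine the behaviour of a_n along subsequences.
a_{2k} = 1 + 1/(2k) -> 1. a_{2k+1} = -1 + 1/(2k+1) -> -1.
Since these two subsequential limits are 1 and -1, distinct, the full sequence cannot converge (a convergent sequence has all subsequences tending to the same limit). So lim a_n does not exist.

DNE


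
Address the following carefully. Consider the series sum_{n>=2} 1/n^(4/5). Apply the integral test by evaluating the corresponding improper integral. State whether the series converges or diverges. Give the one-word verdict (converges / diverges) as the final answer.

Let f(x) = x^(-4/5). Then f is positive, continuous, and decreasing on [2, infinity), so the integral test applies.
Compute the improper integral int_{2}^infinity f(x) dx:
  antiderivative F(x) = 5*x^(1/5).
  As x -> infinity, F(x) -> infinity (since p = 4/5 < 1).
  So the integral diverges. By the integral test, the series diverges.

diverges


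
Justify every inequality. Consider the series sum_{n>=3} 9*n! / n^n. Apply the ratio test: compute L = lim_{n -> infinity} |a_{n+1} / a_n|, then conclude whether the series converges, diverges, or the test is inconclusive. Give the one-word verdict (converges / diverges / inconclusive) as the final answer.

Let a_n denote the general term. Form the ratio a_{n+1}/a_n and simplify:
a_{n+1}/a_n = (n/(n + 1))^n
Take the limit as n -> infinity: L = exp(-1).
Since L = exp(-1) < 1, the ratio test implies the series converges.

converges


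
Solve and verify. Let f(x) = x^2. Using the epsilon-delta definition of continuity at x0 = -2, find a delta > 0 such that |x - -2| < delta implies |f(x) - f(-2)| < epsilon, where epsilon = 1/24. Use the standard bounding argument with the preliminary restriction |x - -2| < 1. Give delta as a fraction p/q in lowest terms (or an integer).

Factor: |x^2 - (-2)^2| = |x - -2| * |x + -2|.
Impose |x - -2| < 1 first. Then |x + -2| = |(x - -2) + 2*(-2)| <= |x - -2| + 2*|-2| < 1 + 4 = 5.
So |x^2 - (-2)^2| < delta * 5.
We need delta * 5 <= 1/24, i.e. delta <= 1/24/5 = 1/120.
Since 1/120 < 1, this is tighter than 1; take delta = 1/120.
So delta = 1/120 works.

1/120


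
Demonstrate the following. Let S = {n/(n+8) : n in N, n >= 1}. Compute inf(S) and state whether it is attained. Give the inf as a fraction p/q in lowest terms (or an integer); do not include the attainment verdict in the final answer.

Analysis:
- Values: 1/9, 1/5, 3/11, 1/3, ... strictly increasing.
- Minimum is 1/9 (n=1); inf = 1/9 (attained).
- n/(n+8) = 1 - 8/(n+8) -> 1 from below as n -> infinity, and never equals 1.
- So sup = 1 (not attained).
Conclusion: inf(S) = 1/9, attained in S.

1/9


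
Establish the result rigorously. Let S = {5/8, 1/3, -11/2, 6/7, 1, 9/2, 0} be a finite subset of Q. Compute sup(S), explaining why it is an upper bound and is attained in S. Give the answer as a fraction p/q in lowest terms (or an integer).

S is finite, so sup(S) = max(S).
Sorted decreasing:
9/2, 1, 6/7, 5/8, 1/3, 0, -11/2
The extremum is 9/2.
For every x in S, x <= 9/2. And 9/2 is in S, so it is attained.
Therefore sup(S) = 9/2.

9/2


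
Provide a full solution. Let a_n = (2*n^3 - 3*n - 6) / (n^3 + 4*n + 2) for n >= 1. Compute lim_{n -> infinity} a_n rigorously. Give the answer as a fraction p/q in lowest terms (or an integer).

Divide numerator and denominator by n^3, the highest power:
numerator / n^3 = 2 - 3/n^2 - 6/n^3
denominator / n^3 = 1 + 4/n^2 + 2/n^3
As n -> infinity, all terms of the form c/n^k (k >= 1) tend to 0.
So numerator / n^3 -> 2 and denominator / n^3 -> 1.
Therefore lim a_n = 2.

2


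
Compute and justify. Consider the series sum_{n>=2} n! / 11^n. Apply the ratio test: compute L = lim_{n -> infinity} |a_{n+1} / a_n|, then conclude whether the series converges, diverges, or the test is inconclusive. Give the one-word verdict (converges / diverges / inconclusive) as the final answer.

Let a_n denote the general term. Form the ratio a_{n+1}/a_n and simplify:
a_{n+1}/a_n = n/11 + 1/11
Take the limit as n -> infinity: L = infinity.
Since L = infinity > 1 (or L = infinity), the ratio test implies the series diverges.

diverges


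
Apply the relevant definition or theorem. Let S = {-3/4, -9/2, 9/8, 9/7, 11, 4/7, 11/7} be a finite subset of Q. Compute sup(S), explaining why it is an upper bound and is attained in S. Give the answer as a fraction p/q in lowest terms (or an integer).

S is finite, so sup(S) = max(S).
Sorted decreasing:
11, 11/7, 9/7, 9/8, 4/7, -3/4, -9/2
The extremum is 11.
For every x in S, x <= 11. And 11 is in S, so it is attained.
Therefore sup(S) = 11.

11


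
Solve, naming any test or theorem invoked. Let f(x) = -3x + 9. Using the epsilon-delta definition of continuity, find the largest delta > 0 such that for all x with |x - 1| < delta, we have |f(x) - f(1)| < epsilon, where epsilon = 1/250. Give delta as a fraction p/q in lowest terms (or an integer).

We compute f(1) = -3*(1) + 9 = 6.
|f(x) - f(1)| = |-3x + 9 - (6)| = |-3(x - 1)| = 3|x - 1|.
We need 3|x - 1| < 1/250, i.e. |x - 1| < 1/250 / 3 = 1/750.
So any delta <= 1/750 works. Conversely, if delta > 1/750, then x = 1 + 1/750 satisfies |x - 1| = 1/750 < delta but |f(x) - f(1)| = 3 * 1/750 = 1/250, which is not < 1/250; so no larger delta works.
Hence the largest such delta is 1/750.

1/750


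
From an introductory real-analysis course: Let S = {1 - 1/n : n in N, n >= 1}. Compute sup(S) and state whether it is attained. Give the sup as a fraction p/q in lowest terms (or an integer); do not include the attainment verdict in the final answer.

Analysis:
- Values: 0, 1/2, 2/3, 3/4, ... strictly increasing.
- Minimum is 0 (n=1); inf = 0 (attained).
- 1 - 1/n -> 1 from below; sup = 1, not attained.
Conclusion: sup(S) = 1, not attained in S.

1


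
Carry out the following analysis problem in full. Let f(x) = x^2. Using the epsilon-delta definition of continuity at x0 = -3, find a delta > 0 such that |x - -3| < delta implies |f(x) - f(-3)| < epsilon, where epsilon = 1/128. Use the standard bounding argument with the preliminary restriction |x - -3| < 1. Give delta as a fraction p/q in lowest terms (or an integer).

Factor: |x^2 - (-3)^2| = |x - -3| * |x + -3|.
Impose |x - -3| < 1 first. Then |x + -3| = |(x - -3) + 2*(-3)| <= |x - -3| + 2*|-3| < 1 + 6 = 7.
So |x^2 - (-3)^2| < delta * 7.
We need delta * 7 <= 1/128, i.e. delta <= 1/128/7 = 1/896.
Since 1/896 < 1, this is tighter than 1; take delta = 1/896.
So delta = 1/896 works.

1/896


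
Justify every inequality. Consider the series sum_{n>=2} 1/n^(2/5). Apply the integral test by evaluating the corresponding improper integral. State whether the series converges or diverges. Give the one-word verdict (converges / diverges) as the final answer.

Let f(x) = x^(-2/5). Then f is positive, continuous, and decreasing on [2, infinity), so the integral test applies.
Compute the improper integral int_{2}^infinity f(x) dx:
  antiderivative F(x) = 5*x^(3/5)/3.
  As x -> infinity, F(x) -> infinity (since p = 2/5 < 1).
  So the integral diverges. By the integral test, the series diverges.

diverges


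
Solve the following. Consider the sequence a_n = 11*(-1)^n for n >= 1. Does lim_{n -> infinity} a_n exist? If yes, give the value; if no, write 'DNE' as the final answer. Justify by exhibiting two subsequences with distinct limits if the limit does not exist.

Examine the behaviour of a_n along subsequences.
Even-n subsequence a_{2k} = 11 -> 11. Odd-n subsequence a_{2k+1} = -11 -> -11.
Since these two subsequential limits are 11 and -11, distinct, the full sequence cannot converge (a convergent sequence has all subsequences tending to the same limit). So lim a_n does not exist.

DNE


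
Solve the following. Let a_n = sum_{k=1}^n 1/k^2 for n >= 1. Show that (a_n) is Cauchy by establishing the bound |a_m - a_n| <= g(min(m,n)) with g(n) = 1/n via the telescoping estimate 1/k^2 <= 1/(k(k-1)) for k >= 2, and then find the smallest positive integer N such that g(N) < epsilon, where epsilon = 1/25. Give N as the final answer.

For m > n >= 1: |a_m - a_n| = sum_{k=n+1}^m 1/k^2.
Use 1/k^2 <= 1/(k(k-1)) = 1/(k-1) - 1/k for k >= 2:
sum_{k=n+1}^m 1/k^2 <= sum_{k=n+1}^m (1/(k-1) - 1/k) = 1/n - 1/m <= 1/n.
By symmetry the same bound holds with n,m swapped, so |a_m - a_n| <= 1/min(m,n) = g(min(m,n)). Since g(n) -> 0, (a_n) is Cauchy.
Now solve g(N) < 1/25: 1/N < 1/25 <=> N > 1/(1/25) = 25.
The smallest integer strictly greater than 25 is N = 26.
Check: g(26) = 1/26 < 1/25; g(25) = 1/25 >= 1/25. So N = 26.

26


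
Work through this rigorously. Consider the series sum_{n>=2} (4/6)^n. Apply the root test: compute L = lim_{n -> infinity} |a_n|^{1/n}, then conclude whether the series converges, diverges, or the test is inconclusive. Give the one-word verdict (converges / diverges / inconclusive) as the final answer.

Let a_n denote the general term. Form |a_n|^(1/n) and simplify:
|a_n|^(1/n) = 2/3
Take the limit as n -> infinity: L = 2/3.
Since L = 2/3 < 1, the root test implies convergence.

converges


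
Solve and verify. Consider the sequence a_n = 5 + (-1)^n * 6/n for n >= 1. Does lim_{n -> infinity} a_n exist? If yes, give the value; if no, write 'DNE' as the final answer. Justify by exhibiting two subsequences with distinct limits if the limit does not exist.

Examine the behaviour of a_n along subsequences.
Even-n subsequence a_{2k} = 5 + 6/(2k) -> 5. Odd-n subsequence a_{2k+1} = 5 - 6/(2k+1) -> 5. Both tend to 5, which suggests the limit is 5; verify directly.
|a_n - 5| = |(-1)^n * 6/n| = 6/n for every n >= 1.
Given epsilon > 0, choose a positive integer N > 6/epsilon. Then for all n >= N, |a_n - 5| = 6/n <= 6/N < epsilon.
So by the definition of the limit, lim a_n exists and equals 5.

5


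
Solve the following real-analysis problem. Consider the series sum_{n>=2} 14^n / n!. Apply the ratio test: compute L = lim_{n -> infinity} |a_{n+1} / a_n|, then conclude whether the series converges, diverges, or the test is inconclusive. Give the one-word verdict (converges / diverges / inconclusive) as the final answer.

Let a_n denote the general term. Form the ratio a_{n+1}/a_n and simplify:
a_{n+1}/a_n = 14/(n + 1)
Take the limit as n -> infinity: L = 0.
Since L = 0 < 1, the ratio test implies the series converges.

converges


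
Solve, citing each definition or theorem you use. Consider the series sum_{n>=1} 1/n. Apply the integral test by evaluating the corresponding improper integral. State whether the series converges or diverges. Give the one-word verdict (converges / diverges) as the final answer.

Let f(x) = 1/x. Then f is positive, continuous, and decreasing on [1, infinity), so the integral test applies.
Compute the improper integral int_{1}^infinity f(x) dx:
  antiderivative F(x) = log(x).
  As x -> infinity, log(x) -> infinity.
  So int = infinity - log(1) = infinity. By the integral test, the series diverges.

diverges


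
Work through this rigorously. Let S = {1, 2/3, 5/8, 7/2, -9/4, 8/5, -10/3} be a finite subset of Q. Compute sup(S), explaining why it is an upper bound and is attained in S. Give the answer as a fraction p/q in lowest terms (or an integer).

S is finite, so sup(S) = max(S).
Sorted decreasing:
7/2, 8/5, 1, 2/3, 5/8, -9/4, -10/3
The extremum is 7/2.
For every x in S, x <= 7/2. And 7/2 is in S, so it is attained.
Therefore sup(S) = 7/2.

7/2


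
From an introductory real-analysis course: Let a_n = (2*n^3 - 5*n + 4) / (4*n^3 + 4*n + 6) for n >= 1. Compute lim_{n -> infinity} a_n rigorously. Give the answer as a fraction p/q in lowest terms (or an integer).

Divide numerator and denominator by n^3, the highest power:
numerator / n^3 = 2 - 5/n^2 + 4/n^3
denominator / n^3 = 4 + 4/n^2 + 6/n^3
As n -> infinity, all terms of the form c/n^k (k >= 1) tend to 0.
So numerator / n^3 -> 2 and denominator / n^3 -> 4.
Therefore lim a_n = 1/2.

1/2


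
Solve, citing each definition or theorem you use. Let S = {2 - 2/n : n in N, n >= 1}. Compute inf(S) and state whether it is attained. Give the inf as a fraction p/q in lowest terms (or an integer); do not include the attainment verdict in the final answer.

Analysis:
- Values: 0, 1, 4/3, 3/2, ... strictly increasing.
- Minimum is 0 (n=1); inf = 0 (attained).
- 2 - 2/n -> 2 from below; sup = 2, not attained.
Conclusion: inf(S) = 0, attained in S.

0


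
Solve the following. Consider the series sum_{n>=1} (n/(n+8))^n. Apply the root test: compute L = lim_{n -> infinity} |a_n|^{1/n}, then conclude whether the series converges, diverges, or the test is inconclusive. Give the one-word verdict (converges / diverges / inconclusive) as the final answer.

Let a_n denote the general term. Form |a_n|^(1/n) and simplify:
|a_n|^(1/n) = n/(n + 8)
Take the limit as n -> infinity: L = 1.
Since L = 1, the root test is inconclusive. (In fact a_n = (n/(n+8))^n -> e^(-8) != 0, so the nth-term test shows divergence; but the root test itself gives no conclusion.)

inconclusive


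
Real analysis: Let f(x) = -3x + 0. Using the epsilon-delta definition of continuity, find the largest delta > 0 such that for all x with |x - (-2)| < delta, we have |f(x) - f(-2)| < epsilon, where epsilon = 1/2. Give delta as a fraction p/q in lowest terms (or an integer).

We compute f(-2) = -3*(-2) + 0 = 6.
|f(x) - f(-2)| = |-3x + 0 - (6)| = |-3(x - (-2))| = 3|x - (-2)|.
We need 3|x - (-2)| < 1/2, i.e. |x - (-2)| < 1/2 / 3 = 1/6.
So any delta <= 1/6 works. Conversely, if delta > 1/6, then x = -2 + 1/6 satisfies |x - (-2)| = 1/6 < delta but |f(x) - f(-2)| = 3 * 1/6 = 1/2, which is not < 1/2; so no larger delta works.
Hence the largest such delta is 1/6.

1/6


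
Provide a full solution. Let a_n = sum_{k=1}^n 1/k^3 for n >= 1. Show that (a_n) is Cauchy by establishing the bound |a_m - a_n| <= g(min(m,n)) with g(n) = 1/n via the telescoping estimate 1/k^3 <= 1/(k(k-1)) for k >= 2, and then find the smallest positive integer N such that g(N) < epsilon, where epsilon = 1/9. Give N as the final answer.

For m > n >= 1: |a_m - a_n| = sum_{k=n+1}^m 1/k^3.
Use 1/k^3 <= 1/(k(k-1)) = 1/(k-1) - 1/k for k >= 2 (which holds since k^3 >= k^2 >= k(k-1) for k >= 2):
sum_{k=n+1}^m 1/k^3 <= sum_{k=n+1}^m (1/(k-1) - 1/k) = 1/n - 1/m <= 1/n.
By symmetry the same bound holds with n,m swapped, so |a_m - a_n| <= 1/min(m,n) = g(min(m,n)). Since g(n) -> 0, (a_n) is Cauchy.
Now solve g(N) < 1/9: 1/N < 1/9 <=> N > 1/(1/9) = 9.
The smallest integer strictly greater than 9 is N = 10.
Check: g(10) = 1/10 < 1/9; g(9) = 1/9 >= 1/9. So N = 10.

10


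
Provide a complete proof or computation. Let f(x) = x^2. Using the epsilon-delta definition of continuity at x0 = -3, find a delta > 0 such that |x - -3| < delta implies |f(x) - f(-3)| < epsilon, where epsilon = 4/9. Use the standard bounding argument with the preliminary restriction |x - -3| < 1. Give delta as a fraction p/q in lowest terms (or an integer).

Factor: |x^2 - (-3)^2| = |x - -3| * |x + -3|.
Impose |x - -3| < 1 first. Then |x + -3| = |(x - -3) + 2*(-3)| <= |x - -3| + 2*|-3| < 1 + 6 = 7.
So |x^2 - (-3)^2| < delta * 7.
We need delta * 7 <= 4/9, i.e. delta <= 4/9/7 = 4/63.
Since 4/63 < 1, this is tighter than 1; take delta = 4/63.
So delta = 4/63 works.

4/63


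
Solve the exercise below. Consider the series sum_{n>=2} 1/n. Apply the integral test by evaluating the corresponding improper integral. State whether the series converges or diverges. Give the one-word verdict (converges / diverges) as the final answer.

Let f(x) = 1/x. Then f is positive, continuous, and decreasing on [2, infinity), so the integral test applies.
Compute the improper integral int_{2}^infinity f(x) dx:
  antiderivative F(x) = log(x).
  As x -> infinity, log(x) -> infinity.
  So int = infinity - log(2) = infinity. By the integral test, the series diverges.

diverges


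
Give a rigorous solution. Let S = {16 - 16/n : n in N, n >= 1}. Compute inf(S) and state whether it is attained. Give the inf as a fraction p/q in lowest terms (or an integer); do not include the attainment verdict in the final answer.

Analysis:
- Values: 0, 8, 32/3, 12, ... strictly increasing.
- Minimum is 0 (n=1); inf = 0 (attained).
- 16 - 16/n -> 16 from below; sup = 16, not attained.
Conclusion: inf(S) = 0, attained in S.

0
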